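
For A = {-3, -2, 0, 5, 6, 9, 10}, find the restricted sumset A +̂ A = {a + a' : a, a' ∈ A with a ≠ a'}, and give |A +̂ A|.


Restricted sumset: A +̂ A = {a + a' : a ∈ A, a' ∈ A, a ≠ a'}.
Equivalently, take A + A and drop any sum 2a that is achievable ONLY as a + a for a ∈ A (i.e. sums representable only with equal summands).
Enumerate pairs (a, a') with a < a' (symmetric, so each unordered pair gives one sum; this covers all a ≠ a'):
  -3 + -2 = -5
  -3 + 0 = -3
  -3 + 5 = 2
  -3 + 6 = 3
  -3 + 9 = 6
  -3 + 10 = 7
  -2 + 0 = -2
  -2 + 5 = 3
  -2 + 6 = 4
  -2 + 9 = 7
  -2 + 10 = 8
  0 + 5 = 5
  0 + 6 = 6
  0 + 9 = 9
  0 + 10 = 10
  5 + 6 = 11
  5 + 9 = 14
  5 + 10 = 15
  6 + 9 = 15
  6 + 10 = 16
  9 + 10 = 19
Collected distinct sums: {-5, -3, -2, 2, 3, 4, 5, 6, 7, 8, 9, 10, 11, 14, 15, 16, 19}
|A +̂ A| = 17
(Reference bound: |A +̂ A| ≥ 2|A| - 3 for |A| ≥ 2, with |A| = 7 giving ≥ 11.)

|A +̂ A| = 17


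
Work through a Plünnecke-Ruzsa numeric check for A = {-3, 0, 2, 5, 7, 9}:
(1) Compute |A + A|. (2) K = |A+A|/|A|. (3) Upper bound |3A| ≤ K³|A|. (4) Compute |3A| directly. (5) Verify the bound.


|A| = 6.
Step 1: Compute A + A by enumerating all 36 pairs.
A + A = {-6, -3, -1, 0, 2, 4, 5, 6, 7, 9, 10, 11, 12, 14, 16, 18}, so |A + A| = 16.
Step 2: Doubling constant K = |A + A|/|A| = 16/6 = 16/6 ≈ 2.6667.
Step 3: Plünnecke-Ruzsa gives |3A| ≤ K³·|A| = (2.6667)³ · 6 ≈ 113.7778.
Step 4: Compute 3A = A + A + A directly by enumerating all triples (a,b,c) ∈ A³; |3A| = 30.
Step 5: Check 30 ≤ 113.7778? Yes ✓.

K = 16/6, Plünnecke-Ruzsa bound K³|A| ≈ 113.7778, |3A| = 30, inequality holds.


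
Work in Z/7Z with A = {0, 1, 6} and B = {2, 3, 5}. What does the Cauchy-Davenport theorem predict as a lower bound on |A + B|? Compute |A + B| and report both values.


Cauchy-Davenport: |A + B| ≥ min(p, |A| + |B| - 1) for A, B nonempty in Z/pZ.
|A| = 3, |B| = 3, p = 7.
CD lower bound = min(7, 3 + 3 - 1) = min(7, 5) = 5.
Compute A + B mod 7 directly:
a = 0: 0+2=2, 0+3=3, 0+5=5
a = 1: 1+2=3, 1+3=4, 1+5=6
a = 6: 6+2=1, 6+3=2, 6+5=4
A + B = {1, 2, 3, 4, 5, 6}, so |A + B| = 6.
Verify: 6 ≥ 5? Yes ✓.

CD lower bound = 5, actual |A + B| = 6.


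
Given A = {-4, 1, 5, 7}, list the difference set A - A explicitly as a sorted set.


A - A = {a - a' : a, a' ∈ A}.
Compute a - a' for each ordered pair (a, a'):
a = -4: -4--4=0, -4-1=-5, -4-5=-9, -4-7=-11
a = 1: 1--4=5, 1-1=0, 1-5=-4, 1-7=-6
a = 5: 5--4=9, 5-1=4, 5-5=0, 5-7=-2
a = 7: 7--4=11, 7-1=6, 7-5=2, 7-7=0
Collecting distinct values (and noting 0 appears from a-a):
A - A = {-11, -9, -6, -5, -4, -2, 0, 2, 4, 5, 6, 9, 11}
|A - A| = 13

A - A = {-11, -9, -6, -5, -4, -2, 0, 2, 4, 5, 6, 9, 11}


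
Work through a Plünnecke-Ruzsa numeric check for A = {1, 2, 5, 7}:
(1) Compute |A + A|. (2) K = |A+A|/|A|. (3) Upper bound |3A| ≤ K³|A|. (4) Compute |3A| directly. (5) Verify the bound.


|A| = 4.
Step 1: Compute A + A by enumerating all 16 pairs.
A + A = {2, 3, 4, 6, 7, 8, 9, 10, 12, 14}, so |A + A| = 10.
Step 2: Doubling constant K = |A + A|/|A| = 10/4 = 10/4 ≈ 2.5000.
Step 3: Plünnecke-Ruzsa gives |3A| ≤ K³·|A| = (2.5000)³ · 4 ≈ 62.5000.
Step 4: Compute 3A = A + A + A directly by enumerating all triples (a,b,c) ∈ A³; |3A| = 17.
Step 5: Check 17 ≤ 62.5000? Yes ✓.

K = 10/4, Plünnecke-Ruzsa bound K³|A| ≈ 62.5000, |3A| = 17, inequality holds.


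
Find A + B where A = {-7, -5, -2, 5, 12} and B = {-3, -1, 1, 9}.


A + B = {a + b : a ∈ A, b ∈ B}.
Enumerate all |A|·|B| = 5·4 = 20 pairs (a, b) and collect distinct sums.
a = -7: -7+-3=-10, -7+-1=-8, -7+1=-6, -7+9=2
a = -5: -5+-3=-8, -5+-1=-6, -5+1=-4, -5+9=4
a = -2: -2+-3=-5, -2+-1=-3, -2+1=-1, -2+9=7
a = 5: 5+-3=2, 5+-1=4, 5+1=6, 5+9=14
a = 12: 12+-3=9, 12+-1=11, 12+1=13, 12+9=21
Collecting distinct sums: A + B = {-10, -8, -6, -5, -4, -3, -1, 2, 4, 6, 7, 9, 11, 13, 14, 21}
|A + B| = 16

A + B = {-10, -8, -6, -5, -4, -3, -1, 2, 4, 6, 7, 9, 11, 13, 14, 21}


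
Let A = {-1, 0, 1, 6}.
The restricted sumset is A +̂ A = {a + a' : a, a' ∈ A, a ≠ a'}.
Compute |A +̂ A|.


Restricted sumset: A +̂ A = {a + a' : a ∈ A, a' ∈ A, a ≠ a'}.
Equivalently, take A + A and drop any sum 2a that is achievable ONLY as a + a for a ∈ A (i.e. sums representable only with equal summands).
Enumerate pairs (a, a') with a < a' (symmetric, so each unordered pair gives one sum; this covers all a ≠ a'):
  -1 + 0 = -1
  -1 + 1 = 0
  -1 + 6 = 5
  0 + 1 = 1
  0 + 6 = 6
  1 + 6 = 7
Collected distinct sums: {-1, 0, 1, 5, 6, 7}
|A +̂ A| = 6
(Reference bound: |A +̂ A| ≥ 2|A| - 3 for |A| ≥ 2, with |A| = 4 giving ≥ 5.)

|A +̂ A| = 6


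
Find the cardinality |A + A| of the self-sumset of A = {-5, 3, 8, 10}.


A + A = {a + a' : a, a' ∈ A}; |A| = 4.
General bounds: 2|A| - 1 ≤ |A + A| ≤ |A|(|A|+1)/2, i.e. 7 ≤ |A + A| ≤ 10.
Lower bound 2|A|-1 is attained iff A is an arithmetic progression.
Enumerate sums a + a' for a ≤ a' (symmetric, so this suffices):
a = -5: -5+-5=-10, -5+3=-2, -5+8=3, -5+10=5
a = 3: 3+3=6, 3+8=11, 3+10=13
a = 8: 8+8=16, 8+10=18
a = 10: 10+10=20
Distinct sums: {-10, -2, 3, 5, 6, 11, 13, 16, 18, 20}
|A + A| = 10

|A + A| = 10


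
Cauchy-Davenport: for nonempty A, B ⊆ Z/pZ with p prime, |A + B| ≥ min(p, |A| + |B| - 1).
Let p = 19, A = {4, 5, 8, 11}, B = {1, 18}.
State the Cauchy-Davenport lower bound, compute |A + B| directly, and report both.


Cauchy-Davenport: |A + B| ≥ min(p, |A| + |B| - 1) for A, B nonempty in Z/pZ.
|A| = 4, |B| = 2, p = 19.
CD lower bound = min(19, 4 + 2 - 1) = min(19, 5) = 5.
Compute A + B mod 19 directly:
a = 4: 4+1=5, 4+18=3
a = 5: 5+1=6, 5+18=4
a = 8: 8+1=9, 8+18=7
a = 11: 11+1=12, 11+18=10
A + B = {3, 4, 5, 6, 7, 9, 10, 12}, so |A + B| = 8.
Verify: 8 ≥ 5? Yes ✓.

CD lower bound = 5, actual |A + B| = 8.


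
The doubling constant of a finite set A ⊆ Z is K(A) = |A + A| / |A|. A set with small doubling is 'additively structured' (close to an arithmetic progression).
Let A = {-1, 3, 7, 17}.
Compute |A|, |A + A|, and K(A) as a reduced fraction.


|A| = 4.
Compute A + A by enumerating all 16 pairs.
A + A = {-2, 2, 6, 10, 14, 16, 20, 24, 34}, so |A + A| = 9.
K = |A + A| / |A| = 9/4 (already in lowest terms) ≈ 2.2500.
Reference: AP of size 4 gives K = 7/4 ≈ 1.7500; a fully generic set of size 4 gives K ≈ 2.5000.

|A| = 4, |A + A| = 9, K = 9/4.


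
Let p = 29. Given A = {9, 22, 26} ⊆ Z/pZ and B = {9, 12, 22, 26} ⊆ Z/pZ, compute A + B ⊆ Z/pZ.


Work in Z/29Z: reduce every sum a + b modulo 29.
Enumerate all 12 pairs:
a = 9: 9+9=18, 9+12=21, 9+22=2, 9+26=6
a = 22: 22+9=2, 22+12=5, 22+22=15, 22+26=19
a = 26: 26+9=6, 26+12=9, 26+22=19, 26+26=23
Distinct residues collected: {2, 5, 6, 9, 15, 18, 19, 21, 23}
|A + B| = 9 (out of 29 total residues).

A + B = {2, 5, 6, 9, 15, 18, 19, 21, 23}


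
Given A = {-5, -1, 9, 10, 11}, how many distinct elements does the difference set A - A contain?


A - A = {a - a' : a, a' ∈ A}; |A| = 5.
Bounds: 2|A|-1 ≤ |A - A| ≤ |A|² - |A| + 1, i.e. 9 ≤ |A - A| ≤ 21.
Note: 0 ∈ A - A always (from a - a). The set is symmetric: if d ∈ A - A then -d ∈ A - A.
Enumerate nonzero differences d = a - a' with a > a' (then include -d):
Positive differences: {1, 2, 4, 10, 11, 12, 14, 15, 16}
Full difference set: {0} ∪ (positive diffs) ∪ (negative diffs).
|A - A| = 1 + 2·9 = 19 (matches direct enumeration: 19).

|A - A| = 19


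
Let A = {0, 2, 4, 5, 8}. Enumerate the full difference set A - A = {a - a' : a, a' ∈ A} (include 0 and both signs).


A - A = {a - a' : a, a' ∈ A}.
Compute a - a' for each ordered pair (a, a'):
a = 0: 0-0=0, 0-2=-2, 0-4=-4, 0-5=-5, 0-8=-8
a = 2: 2-0=2, 2-2=0, 2-4=-2, 2-5=-3, 2-8=-6
a = 4: 4-0=4, 4-2=2, 4-4=0, 4-5=-1, 4-8=-4
a = 5: 5-0=5, 5-2=3, 5-4=1, 5-5=0, 5-8=-3
a = 8: 8-0=8, 8-2=6, 8-4=4, 8-5=3, 8-8=0
Collecting distinct values (and noting 0 appears from a-a):
A - A = {-8, -6, -5, -4, -3, -2, -1, 0, 1, 2, 3, 4, 5, 6, 8}
|A - A| = 15

A - A = {-8, -6, -5, -4, -3, -2, -1, 0, 1, 2, 3, 4, 5, 6, 8}


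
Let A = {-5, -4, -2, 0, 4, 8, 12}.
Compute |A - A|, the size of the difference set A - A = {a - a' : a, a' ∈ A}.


A - A = {a - a' : a, a' ∈ A}; |A| = 7.
Bounds: 2|A|-1 ≤ |A - A| ≤ |A|² - |A| + 1, i.e. 13 ≤ |A - A| ≤ 43.
Note: 0 ∈ A - A always (from a - a). The set is symmetric: if d ∈ A - A then -d ∈ A - A.
Enumerate nonzero differences d = a - a' with a > a' (then include -d):
Positive differences: {1, 2, 3, 4, 5, 6, 8, 9, 10, 12, 13, 14, 16, 17}
Full difference set: {0} ∪ (positive diffs) ∪ (negative diffs).
|A - A| = 1 + 2·14 = 29 (matches direct enumeration: 29).

|A - A| = 29


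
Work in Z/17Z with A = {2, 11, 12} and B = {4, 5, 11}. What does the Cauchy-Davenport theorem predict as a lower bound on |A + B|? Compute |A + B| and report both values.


Cauchy-Davenport: |A + B| ≥ min(p, |A| + |B| - 1) for A, B nonempty in Z/pZ.
|A| = 3, |B| = 3, p = 17.
CD lower bound = min(17, 3 + 3 - 1) = min(17, 5) = 5.
Compute A + B mod 17 directly:
a = 2: 2+4=6, 2+5=7, 2+11=13
a = 11: 11+4=15, 11+5=16, 11+11=5
a = 12: 12+4=16, 12+5=0, 12+11=6
A + B = {0, 5, 6, 7, 13, 15, 16}, so |A + B| = 7.
Verify: 7 ≥ 5? Yes ✓.

CD lower bound = 5, actual |A + B| = 7.


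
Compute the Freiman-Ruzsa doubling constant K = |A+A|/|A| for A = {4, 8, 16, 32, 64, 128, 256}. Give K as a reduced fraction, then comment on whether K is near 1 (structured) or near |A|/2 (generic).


|A| = 7.
Compute A + A by enumerating all 49 pairs.
A + A = {8, 12, 16, 20, 24, 32, 36, 40, 48, 64, 68, 72, 80, 96, 128, 132, 136, 144, 160, 192, 256, 260, 264, 272, 288, 320, 384, 512}, so |A + A| = 28.
K = |A + A| / |A| = 28/7 = 4/1 ≈ 4.0000.
Reference: AP of size 7 gives K = 13/7 ≈ 1.8571; a fully generic set of size 7 gives K ≈ 4.0000.

|A| = 7, |A + A| = 28, K = 28/7 = 4/1.


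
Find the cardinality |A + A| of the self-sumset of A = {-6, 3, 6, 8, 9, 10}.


A + A = {a + a' : a, a' ∈ A}; |A| = 6.
General bounds: 2|A| - 1 ≤ |A + A| ≤ |A|(|A|+1)/2, i.e. 11 ≤ |A + A| ≤ 21.
Lower bound 2|A|-1 is attained iff A is an arithmetic progression.
Enumerate sums a + a' for a ≤ a' (symmetric, so this suffices):
a = -6: -6+-6=-12, -6+3=-3, -6+6=0, -6+8=2, -6+9=3, -6+10=4
a = 3: 3+3=6, 3+6=9, 3+8=11, 3+9=12, 3+10=13
a = 6: 6+6=12, 6+8=14, 6+9=15, 6+10=16
a = 8: 8+8=16, 8+9=17, 8+10=18
a = 9: 9+9=18, 9+10=19
a = 10: 10+10=20
Distinct sums: {-12, -3, 0, 2, 3, 4, 6, 9, 11, 12, 13, 14, 15, 16, 17, 18, 19, 20}
|A + A| = 18

|A + A| = 18


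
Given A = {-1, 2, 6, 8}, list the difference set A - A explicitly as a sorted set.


A - A = {a - a' : a, a' ∈ A}.
Compute a - a' for each ordered pair (a, a'):
a = -1: -1--1=0, -1-2=-3, -1-6=-7, -1-8=-9
a = 2: 2--1=3, 2-2=0, 2-6=-4, 2-8=-6
a = 6: 6--1=7, 6-2=4, 6-6=0, 6-8=-2
a = 8: 8--1=9, 8-2=6, 8-6=2, 8-8=0
Collecting distinct values (and noting 0 appears from a-a):
A - A = {-9, -7, -6, -4, -3, -2, 0, 2, 3, 4, 6, 7, 9}
|A - A| = 13

A - A = {-9, -7, -6, -4, -3, -2, 0, 2, 3, 4, 6, 7, 9}


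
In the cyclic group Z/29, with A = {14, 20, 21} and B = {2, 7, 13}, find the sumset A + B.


Work in Z/29Z: reduce every sum a + b modulo 29.
Enumerate all 9 pairs:
a = 14: 14+2=16, 14+7=21, 14+13=27
a = 20: 20+2=22, 20+7=27, 20+13=4
a = 21: 21+2=23, 21+7=28, 21+13=5
Distinct residues collected: {4, 5, 16, 21, 22, 23, 27, 28}
|A + B| = 8 (out of 29 total residues).

A + B = {4, 5, 16, 21, 22, 23, 27, 28}


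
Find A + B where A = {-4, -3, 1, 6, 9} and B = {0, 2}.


A + B = {a + b : a ∈ A, b ∈ B}.
Enumerate all |A|·|B| = 5·2 = 10 pairs (a, b) and collect distinct sums.
a = -4: -4+0=-4, -4+2=-2
a = -3: -3+0=-3, -3+2=-1
a = 1: 1+0=1, 1+2=3
a = 6: 6+0=6, 6+2=8
a = 9: 9+0=9, 9+2=11
Collecting distinct sums: A + B = {-4, -3, -2, -1, 1, 3, 6, 8, 9, 11}
|A + B| = 10

A + B = {-4, -3, -2, -1, 1, 3, 6, 8, 9, 11}


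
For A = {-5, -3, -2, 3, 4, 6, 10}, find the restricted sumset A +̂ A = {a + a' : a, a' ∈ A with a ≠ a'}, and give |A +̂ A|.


Restricted sumset: A +̂ A = {a + a' : a ∈ A, a' ∈ A, a ≠ a'}.
Equivalently, take A + A and drop any sum 2a that is achievable ONLY as a + a for a ∈ A (i.e. sums representable only with equal summands).
Enumerate pairs (a, a') with a < a' (symmetric, so each unordered pair gives one sum; this covers all a ≠ a'):
  -5 + -3 = -8
  -5 + -2 = -7
  -5 + 3 = -2
  -5 + 4 = -1
  -5 + 6 = 1
  -5 + 10 = 5
  -3 + -2 = -5
  -3 + 3 = 0
  -3 + 4 = 1
  -3 + 6 = 3
  -3 + 10 = 7
  -2 + 3 = 1
  -2 + 4 = 2
  -2 + 6 = 4
  -2 + 10 = 8
  3 + 4 = 7
  3 + 6 = 9
  3 + 10 = 13
  4 + 6 = 10
  4 + 10 = 14
  6 + 10 = 16
Collected distinct sums: {-8, -7, -5, -2, -1, 0, 1, 2, 3, 4, 5, 7, 8, 9, 10, 13, 14, 16}
|A +̂ A| = 18
(Reference bound: |A +̂ A| ≥ 2|A| - 3 for |A| ≥ 2, with |A| = 7 giving ≥ 11.)

|A +̂ A| = 18


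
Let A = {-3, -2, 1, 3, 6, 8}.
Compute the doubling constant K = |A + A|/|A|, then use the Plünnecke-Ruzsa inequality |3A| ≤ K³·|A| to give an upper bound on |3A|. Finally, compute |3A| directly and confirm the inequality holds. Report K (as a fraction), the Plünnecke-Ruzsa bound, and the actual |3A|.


|A| = 6.
Step 1: Compute A + A by enumerating all 36 pairs.
A + A = {-6, -5, -4, -2, -1, 0, 1, 2, 3, 4, 5, 6, 7, 9, 11, 12, 14, 16}, so |A + A| = 18.
Step 2: Doubling constant K = |A + A|/|A| = 18/6 = 18/6 ≈ 3.0000.
Step 3: Plünnecke-Ruzsa gives |3A| ≤ K³·|A| = (3.0000)³ · 6 ≈ 162.0000.
Step 4: Compute 3A = A + A + A directly by enumerating all triples (a,b,c) ∈ A³; |3A| = 31.
Step 5: Check 31 ≤ 162.0000? Yes ✓.

K = 18/6, Plünnecke-Ruzsa bound K³|A| ≈ 162.0000, |3A| = 31, inequality holds.


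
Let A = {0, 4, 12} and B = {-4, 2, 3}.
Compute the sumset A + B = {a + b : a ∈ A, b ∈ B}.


A + B = {a + b : a ∈ A, b ∈ B}.
Enumerate all |A|·|B| = 3·3 = 9 pairs (a, b) and collect distinct sums.
a = 0: 0+-4=-4, 0+2=2, 0+3=3
a = 4: 4+-4=0, 4+2=6, 4+3=7
a = 12: 12+-4=8, 12+2=14, 12+3=15
Collecting distinct sums: A + B = {-4, 0, 2, 3, 6, 7, 8, 14, 15}
|A + B| = 9

A + B = {-4, 0, 2, 3, 6, 7, 8, 14, 15}


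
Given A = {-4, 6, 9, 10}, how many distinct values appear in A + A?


A + A = {a + a' : a, a' ∈ A}; |A| = 4.
General bounds: 2|A| - 1 ≤ |A + A| ≤ |A|(|A|+1)/2, i.e. 7 ≤ |A + A| ≤ 10.
Lower bound 2|A|-1 is attained iff A is an arithmetic progression.
Enumerate sums a + a' for a ≤ a' (symmetric, so this suffices):
a = -4: -4+-4=-8, -4+6=2, -4+9=5, -4+10=6
a = 6: 6+6=12, 6+9=15, 6+10=16
a = 9: 9+9=18, 9+10=19
a = 10: 10+10=20
Distinct sums: {-8, 2, 5, 6, 12, 15, 16, 18, 19, 20}
|A + A| = 10

|A + A| = 10


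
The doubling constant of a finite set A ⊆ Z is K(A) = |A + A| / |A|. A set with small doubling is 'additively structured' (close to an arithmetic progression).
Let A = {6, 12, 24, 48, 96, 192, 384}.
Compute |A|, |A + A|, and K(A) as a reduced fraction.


|A| = 7.
Compute A + A by enumerating all 49 pairs.
A + A = {12, 18, 24, 30, 36, 48, 54, 60, 72, 96, 102, 108, 120, 144, 192, 198, 204, 216, 240, 288, 384, 390, 396, 408, 432, 480, 576, 768}, so |A + A| = 28.
K = |A + A| / |A| = 28/7 = 4/1 ≈ 4.0000.
Reference: AP of size 7 gives K = 13/7 ≈ 1.8571; a fully generic set of size 7 gives K ≈ 4.0000.

|A| = 7, |A + A| = 28, K = 28/7 = 4/1.


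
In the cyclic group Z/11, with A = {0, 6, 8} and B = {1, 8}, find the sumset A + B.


Work in Z/11Z: reduce every sum a + b modulo 11.
Enumerate all 6 pairs:
a = 0: 0+1=1, 0+8=8
a = 6: 6+1=7, 6+8=3
a = 8: 8+1=9, 8+8=5
Distinct residues collected: {1, 3, 5, 7, 8, 9}
|A + B| = 6 (out of 11 total residues).

A + B = {1, 3, 5, 7, 8, 9}


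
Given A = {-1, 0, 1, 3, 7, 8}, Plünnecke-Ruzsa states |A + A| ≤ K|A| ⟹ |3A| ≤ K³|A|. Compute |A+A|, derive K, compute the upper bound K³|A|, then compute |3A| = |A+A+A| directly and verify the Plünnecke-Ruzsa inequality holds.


|A| = 6.
Step 1: Compute A + A by enumerating all 36 pairs.
A + A = {-2, -1, 0, 1, 2, 3, 4, 6, 7, 8, 9, 10, 11, 14, 15, 16}, so |A + A| = 16.
Step 2: Doubling constant K = |A + A|/|A| = 16/6 = 16/6 ≈ 2.6667.
Step 3: Plünnecke-Ruzsa gives |3A| ≤ K³·|A| = (2.6667)³ · 6 ≈ 113.7778.
Step 4: Compute 3A = A + A + A directly by enumerating all triples (a,b,c) ∈ A³; |3A| = 27.
Step 5: Check 27 ≤ 113.7778? Yes ✓.

K = 16/6, Plünnecke-Ruzsa bound K³|A| ≈ 113.7778, |3A| = 27, inequality holds.


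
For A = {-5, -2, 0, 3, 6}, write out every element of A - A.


A - A = {a - a' : a, a' ∈ A}.
Compute a - a' for each ordered pair (a, a'):
a = -5: -5--5=0, -5--2=-3, -5-0=-5, -5-3=-8, -5-6=-11
a = -2: -2--5=3, -2--2=0, -2-0=-2, -2-3=-5, -2-6=-8
a = 0: 0--5=5, 0--2=2, 0-0=0, 0-3=-3, 0-6=-6
a = 3: 3--5=8, 3--2=5, 3-0=3, 3-3=0, 3-6=-3
a = 6: 6--5=11, 6--2=8, 6-0=6, 6-3=3, 6-6=0
Collecting distinct values (and noting 0 appears from a-a):
A - A = {-11, -8, -6, -5, -3, -2, 0, 2, 3, 5, 6, 8, 11}
|A - A| = 13

A - A = {-11, -8, -6, -5, -3, -2, 0, 2, 3, 5, 6, 8, 11}


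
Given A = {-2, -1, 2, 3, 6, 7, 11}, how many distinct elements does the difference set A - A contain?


A - A = {a - a' : a, a' ∈ A}; |A| = 7.
Bounds: 2|A|-1 ≤ |A - A| ≤ |A|² - |A| + 1, i.e. 13 ≤ |A - A| ≤ 43.
Note: 0 ∈ A - A always (from a - a). The set is symmetric: if d ∈ A - A then -d ∈ A - A.
Enumerate nonzero differences d = a - a' with a > a' (then include -d):
Positive differences: {1, 3, 4, 5, 7, 8, 9, 12, 13}
Full difference set: {0} ∪ (positive diffs) ∪ (negative diffs).
|A - A| = 1 + 2·9 = 19 (matches direct enumeration: 19).

|A - A| = 19


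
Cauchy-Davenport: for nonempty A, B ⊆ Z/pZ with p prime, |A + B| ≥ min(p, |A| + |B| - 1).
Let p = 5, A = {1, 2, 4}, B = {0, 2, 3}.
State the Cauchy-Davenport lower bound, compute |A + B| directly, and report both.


Cauchy-Davenport: |A + B| ≥ min(p, |A| + |B| - 1) for A, B nonempty in Z/pZ.
|A| = 3, |B| = 3, p = 5.
CD lower bound = min(5, 3 + 3 - 1) = min(5, 5) = 5.
Compute A + B mod 5 directly:
a = 1: 1+0=1, 1+2=3, 1+3=4
a = 2: 2+0=2, 2+2=4, 2+3=0
a = 4: 4+0=4, 4+2=1, 4+3=2
A + B = {0, 1, 2, 3, 4}, so |A + B| = 5.
Verify: 5 ≥ 5? Yes ✓.

CD lower bound = 5, actual |A + B| = 5.


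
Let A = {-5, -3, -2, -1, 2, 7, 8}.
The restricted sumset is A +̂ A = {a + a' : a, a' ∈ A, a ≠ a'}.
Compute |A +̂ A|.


Restricted sumset: A +̂ A = {a + a' : a ∈ A, a' ∈ A, a ≠ a'}.
Equivalently, take A + A and drop any sum 2a that is achievable ONLY as a + a for a ∈ A (i.e. sums representable only with equal summands).
Enumerate pairs (a, a') with a < a' (symmetric, so each unordered pair gives one sum; this covers all a ≠ a'):
  -5 + -3 = -8
  -5 + -2 = -7
  -5 + -1 = -6
  -5 + 2 = -3
  -5 + 7 = 2
  -5 + 8 = 3
  -3 + -2 = -5
  -3 + -1 = -4
  -3 + 2 = -1
  -3 + 7 = 4
  -3 + 8 = 5
  -2 + -1 = -3
  -2 + 2 = 0
  -2 + 7 = 5
  -2 + 8 = 6
  -1 + 2 = 1
  -1 + 7 = 6
  -1 + 8 = 7
  2 + 7 = 9
  2 + 8 = 10
  7 + 8 = 15
Collected distinct sums: {-8, -7, -6, -5, -4, -3, -1, 0, 1, 2, 3, 4, 5, 6, 7, 9, 10, 15}
|A +̂ A| = 18
(Reference bound: |A +̂ A| ≥ 2|A| - 3 for |A| ≥ 2, with |A| = 7 giving ≥ 11.)

|A +̂ A| = 18


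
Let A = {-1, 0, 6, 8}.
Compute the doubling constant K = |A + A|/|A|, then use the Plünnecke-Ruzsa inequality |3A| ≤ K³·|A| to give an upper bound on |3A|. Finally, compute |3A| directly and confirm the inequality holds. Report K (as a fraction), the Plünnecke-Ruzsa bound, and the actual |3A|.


|A| = 4.
Step 1: Compute A + A by enumerating all 16 pairs.
A + A = {-2, -1, 0, 5, 6, 7, 8, 12, 14, 16}, so |A + A| = 10.
Step 2: Doubling constant K = |A + A|/|A| = 10/4 = 10/4 ≈ 2.5000.
Step 3: Plünnecke-Ruzsa gives |3A| ≤ K³·|A| = (2.5000)³ · 4 ≈ 62.5000.
Step 4: Compute 3A = A + A + A directly by enumerating all triples (a,b,c) ∈ A³; |3A| = 19.
Step 5: Check 19 ≤ 62.5000? Yes ✓.

K = 10/4, Plünnecke-Ruzsa bound K³|A| ≈ 62.5000, |3A| = 19, inequality holds.


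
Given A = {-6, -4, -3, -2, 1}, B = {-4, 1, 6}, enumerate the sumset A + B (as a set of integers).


A + B = {a + b : a ∈ A, b ∈ B}.
Enumerate all |A|·|B| = 5·3 = 15 pairs (a, b) and collect distinct sums.
a = -6: -6+-4=-10, -6+1=-5, -6+6=0
a = -4: -4+-4=-8, -4+1=-3, -4+6=2
a = -3: -3+-4=-7, -3+1=-2, -3+6=3
a = -2: -2+-4=-6, -2+1=-1, -2+6=4
a = 1: 1+-4=-3, 1+1=2, 1+6=7
Collecting distinct sums: A + B = {-10, -8, -7, -6, -5, -3, -2, -1, 0, 2, 3, 4, 7}
|A + B| = 13

A + B = {-10, -8, -7, -6, -5, -3, -2, -1, 0, 2, 3, 4, 7}


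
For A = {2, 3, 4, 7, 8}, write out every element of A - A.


A - A = {a - a' : a, a' ∈ A}.
Compute a - a' for each ordered pair (a, a'):
a = 2: 2-2=0, 2-3=-1, 2-4=-2, 2-7=-5, 2-8=-6
a = 3: 3-2=1, 3-3=0, 3-4=-1, 3-7=-4, 3-8=-5
a = 4: 4-2=2, 4-3=1, 4-4=0, 4-7=-3, 4-8=-4
a = 7: 7-2=5, 7-3=4, 7-4=3, 7-7=0, 7-8=-1
a = 8: 8-2=6, 8-3=5, 8-4=4, 8-7=1, 8-8=0
Collecting distinct values (and noting 0 appears from a-a):
A - A = {-6, -5, -4, -3, -2, -1, 0, 1, 2, 3, 4, 5, 6}
|A - A| = 13

A - A = {-6, -5, -4, -3, -2, -1, 0, 1, 2, 3, 4, 5, 6}


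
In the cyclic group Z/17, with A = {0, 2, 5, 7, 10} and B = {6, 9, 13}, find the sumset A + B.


Work in Z/17Z: reduce every sum a + b modulo 17.
Enumerate all 15 pairs:
a = 0: 0+6=6, 0+9=9, 0+13=13
a = 2: 2+6=8, 2+9=11, 2+13=15
a = 5: 5+6=11, 5+9=14, 5+13=1
a = 7: 7+6=13, 7+9=16, 7+13=3
a = 10: 10+6=16, 10+9=2, 10+13=6
Distinct residues collected: {1, 2, 3, 6, 8, 9, 11, 13, 14, 15, 16}
|A + B| = 11 (out of 17 total residues).

A + B = {1, 2, 3, 6, 8, 9, 11, 13, 14, 15, 16}


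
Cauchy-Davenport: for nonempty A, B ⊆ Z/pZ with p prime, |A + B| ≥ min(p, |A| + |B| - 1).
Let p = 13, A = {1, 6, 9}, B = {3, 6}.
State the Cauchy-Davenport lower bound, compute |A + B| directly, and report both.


Cauchy-Davenport: |A + B| ≥ min(p, |A| + |B| - 1) for A, B nonempty in Z/pZ.
|A| = 3, |B| = 2, p = 13.
CD lower bound = min(13, 3 + 2 - 1) = min(13, 4) = 4.
Compute A + B mod 13 directly:
a = 1: 1+3=4, 1+6=7
a = 6: 6+3=9, 6+6=12
a = 9: 9+3=12, 9+6=2
A + B = {2, 4, 7, 9, 12}, so |A + B| = 5.
Verify: 5 ≥ 4? Yes ✓.

CD lower bound = 4, actual |A + B| = 5.


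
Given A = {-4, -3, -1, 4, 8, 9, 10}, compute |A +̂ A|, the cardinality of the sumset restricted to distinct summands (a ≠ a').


Restricted sumset: A +̂ A = {a + a' : a ∈ A, a' ∈ A, a ≠ a'}.
Equivalently, take A + A and drop any sum 2a that is achievable ONLY as a + a for a ∈ A (i.e. sums representable only with equal summands).
Enumerate pairs (a, a') with a < a' (symmetric, so each unordered pair gives one sum; this covers all a ≠ a'):
  -4 + -3 = -7
  -4 + -1 = -5
  -4 + 4 = 0
  -4 + 8 = 4
  -4 + 9 = 5
  -4 + 10 = 6
  -3 + -1 = -4
  -3 + 4 = 1
  -3 + 8 = 5
  -3 + 9 = 6
  -3 + 10 = 7
  -1 + 4 = 3
  -1 + 8 = 7
  -1 + 9 = 8
  -1 + 10 = 9
  4 + 8 = 12
  4 + 9 = 13
  4 + 10 = 14
  8 + 9 = 17
  8 + 10 = 18
  9 + 10 = 19
Collected distinct sums: {-7, -5, -4, 0, 1, 3, 4, 5, 6, 7, 8, 9, 12, 13, 14, 17, 18, 19}
|A +̂ A| = 18
(Reference bound: |A +̂ A| ≥ 2|A| - 3 for |A| ≥ 2, with |A| = 7 giving ≥ 11.)

|A +̂ A| = 18


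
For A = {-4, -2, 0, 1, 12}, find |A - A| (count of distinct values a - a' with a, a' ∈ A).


A - A = {a - a' : a, a' ∈ A}; |A| = 5.
Bounds: 2|A|-1 ≤ |A - A| ≤ |A|² - |A| + 1, i.e. 9 ≤ |A - A| ≤ 21.
Note: 0 ∈ A - A always (from a - a). The set is symmetric: if d ∈ A - A then -d ∈ A - A.
Enumerate nonzero differences d = a - a' with a > a' (then include -d):
Positive differences: {1, 2, 3, 4, 5, 11, 12, 14, 16}
Full difference set: {0} ∪ (positive diffs) ∪ (negative diffs).
|A - A| = 1 + 2·9 = 19 (matches direct enumeration: 19).

|A - A| = 19


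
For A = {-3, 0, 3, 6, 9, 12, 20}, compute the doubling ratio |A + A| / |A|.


|A| = 7.
Compute A + A by enumerating all 49 pairs.
A + A = {-6, -3, 0, 3, 6, 9, 12, 15, 17, 18, 20, 21, 23, 24, 26, 29, 32, 40}, so |A + A| = 18.
K = |A + A| / |A| = 18/7 (already in lowest terms) ≈ 2.5714.
Reference: AP of size 7 gives K = 13/7 ≈ 1.8571; a fully generic set of size 7 gives K ≈ 4.0000.

|A| = 7, |A + A| = 18, K = 18/7.


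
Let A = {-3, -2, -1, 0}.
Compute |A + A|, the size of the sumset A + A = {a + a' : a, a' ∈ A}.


A + A = {a + a' : a, a' ∈ A}; |A| = 4.
General bounds: 2|A| - 1 ≤ |A + A| ≤ |A|(|A|+1)/2, i.e. 7 ≤ |A + A| ≤ 10.
Lower bound 2|A|-1 is attained iff A is an arithmetic progression.
Enumerate sums a + a' for a ≤ a' (symmetric, so this suffices):
a = -3: -3+-3=-6, -3+-2=-5, -3+-1=-4, -3+0=-3
a = -2: -2+-2=-4, -2+-1=-3, -2+0=-2
a = -1: -1+-1=-2, -1+0=-1
a = 0: 0+0=0
Distinct sums: {-6, -5, -4, -3, -2, -1, 0}
|A + A| = 7

|A + A| = 7


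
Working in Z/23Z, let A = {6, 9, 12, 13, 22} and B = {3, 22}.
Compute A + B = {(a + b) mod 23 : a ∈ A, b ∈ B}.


Work in Z/23Z: reduce every sum a + b modulo 23.
Enumerate all 10 pairs:
a = 6: 6+3=9, 6+22=5
a = 9: 9+3=12, 9+22=8
a = 12: 12+3=15, 12+22=11
a = 13: 13+3=16, 13+22=12
a = 22: 22+3=2, 22+22=21
Distinct residues collected: {2, 5, 8, 9, 11, 12, 15, 16, 21}
|A + B| = 9 (out of 23 total residues).

A + B = {2, 5, 8, 9, 11, 12, 15, 16, 21}


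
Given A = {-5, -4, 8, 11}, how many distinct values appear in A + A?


A + A = {a + a' : a, a' ∈ A}; |A| = 4.
General bounds: 2|A| - 1 ≤ |A + A| ≤ |A|(|A|+1)/2, i.e. 7 ≤ |A + A| ≤ 10.
Lower bound 2|A|-1 is attained iff A is an arithmetic progression.
Enumerate sums a + a' for a ≤ a' (symmetric, so this suffices):
a = -5: -5+-5=-10, -5+-4=-9, -5+8=3, -5+11=6
a = -4: -4+-4=-8, -4+8=4, -4+11=7
a = 8: 8+8=16, 8+11=19
a = 11: 11+11=22
Distinct sums: {-10, -9, -8, 3, 4, 6, 7, 16, 19, 22}
|A + A| = 10

|A + A| = 10


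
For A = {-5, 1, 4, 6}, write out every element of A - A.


A - A = {a - a' : a, a' ∈ A}.
Compute a - a' for each ordered pair (a, a'):
a = -5: -5--5=0, -5-1=-6, -5-4=-9, -5-6=-11
a = 1: 1--5=6, 1-1=0, 1-4=-3, 1-6=-5
a = 4: 4--5=9, 4-1=3, 4-4=0, 4-6=-2
a = 6: 6--5=11, 6-1=5, 6-4=2, 6-6=0
Collecting distinct values (and noting 0 appears from a-a):
A - A = {-11, -9, -6, -5, -3, -2, 0, 2, 3, 5, 6, 9, 11}
|A - A| = 13

A - A = {-11, -9, -6, -5, -3, -2, 0, 2, 3, 5, 6, 9, 11}


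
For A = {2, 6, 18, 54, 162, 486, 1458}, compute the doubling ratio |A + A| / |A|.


|A| = 7.
Compute A + A by enumerating all 49 pairs.
A + A = {4, 8, 12, 20, 24, 36, 56, 60, 72, 108, 164, 168, 180, 216, 324, 488, 492, 504, 540, 648, 972, 1460, 1464, 1476, 1512, 1620, 1944, 2916}, so |A + A| = 28.
K = |A + A| / |A| = 28/7 = 4/1 ≈ 4.0000.
Reference: AP of size 7 gives K = 13/7 ≈ 1.8571; a fully generic set of size 7 gives K ≈ 4.0000.

|A| = 7, |A + A| = 28, K = 28/7 = 4/1.


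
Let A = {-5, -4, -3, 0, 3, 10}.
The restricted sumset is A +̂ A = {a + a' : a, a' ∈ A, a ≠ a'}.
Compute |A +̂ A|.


Restricted sumset: A +̂ A = {a + a' : a ∈ A, a' ∈ A, a ≠ a'}.
Equivalently, take A + A and drop any sum 2a that is achievable ONLY as a + a for a ∈ A (i.e. sums representable only with equal summands).
Enumerate pairs (a, a') with a < a' (symmetric, so each unordered pair gives one sum; this covers all a ≠ a'):
  -5 + -4 = -9
  -5 + -3 = -8
  -5 + 0 = -5
  -5 + 3 = -2
  -5 + 10 = 5
  -4 + -3 = -7
  -4 + 0 = -4
  -4 + 3 = -1
  -4 + 10 = 6
  -3 + 0 = -3
  -3 + 3 = 0
  -3 + 10 = 7
  0 + 3 = 3
  0 + 10 = 10
  3 + 10 = 13
Collected distinct sums: {-9, -8, -7, -5, -4, -3, -2, -1, 0, 3, 5, 6, 7, 10, 13}
|A +̂ A| = 15
(Reference bound: |A +̂ A| ≥ 2|A| - 3 for |A| ≥ 2, with |A| = 6 giving ≥ 9.)

|A +̂ A| = 15


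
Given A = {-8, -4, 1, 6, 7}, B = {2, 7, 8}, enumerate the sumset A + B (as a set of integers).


A + B = {a + b : a ∈ A, b ∈ B}.
Enumerate all |A|·|B| = 5·3 = 15 pairs (a, b) and collect distinct sums.
a = -8: -8+2=-6, -8+7=-1, -8+8=0
a = -4: -4+2=-2, -4+7=3, -4+8=4
a = 1: 1+2=3, 1+7=8, 1+8=9
a = 6: 6+2=8, 6+7=13, 6+8=14
a = 7: 7+2=9, 7+7=14, 7+8=15
Collecting distinct sums: A + B = {-6, -2, -1, 0, 3, 4, 8, 9, 13, 14, 15}
|A + B| = 11

A + B = {-6, -2, -1, 0, 3, 4, 8, 9, 13, 14, 15}


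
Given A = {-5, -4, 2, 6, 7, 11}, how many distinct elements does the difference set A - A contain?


A - A = {a - a' : a, a' ∈ A}; |A| = 6.
Bounds: 2|A|-1 ≤ |A - A| ≤ |A|² - |A| + 1, i.e. 11 ≤ |A - A| ≤ 31.
Note: 0 ∈ A - A always (from a - a). The set is symmetric: if d ∈ A - A then -d ∈ A - A.
Enumerate nonzero differences d = a - a' with a > a' (then include -d):
Positive differences: {1, 4, 5, 6, 7, 9, 10, 11, 12, 15, 16}
Full difference set: {0} ∪ (positive diffs) ∪ (negative diffs).
|A - A| = 1 + 2·11 = 23 (matches direct enumeration: 23).

|A - A| = 23


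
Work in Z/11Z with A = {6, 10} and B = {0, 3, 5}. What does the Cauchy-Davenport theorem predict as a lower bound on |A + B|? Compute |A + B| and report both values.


Cauchy-Davenport: |A + B| ≥ min(p, |A| + |B| - 1) for A, B nonempty in Z/pZ.
|A| = 2, |B| = 3, p = 11.
CD lower bound = min(11, 2 + 3 - 1) = min(11, 4) = 4.
Compute A + B mod 11 directly:
a = 6: 6+0=6, 6+3=9, 6+5=0
a = 10: 10+0=10, 10+3=2, 10+5=4
A + B = {0, 2, 4, 6, 9, 10}, so |A + B| = 6.
Verify: 6 ≥ 4? Yes ✓.

CD lower bound = 4, actual |A + B| = 6.


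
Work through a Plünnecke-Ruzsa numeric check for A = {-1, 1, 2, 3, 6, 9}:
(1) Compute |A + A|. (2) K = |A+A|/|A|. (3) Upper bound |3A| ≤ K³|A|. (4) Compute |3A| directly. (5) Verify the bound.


|A| = 6.
Step 1: Compute A + A by enumerating all 36 pairs.
A + A = {-2, 0, 1, 2, 3, 4, 5, 6, 7, 8, 9, 10, 11, 12, 15, 18}, so |A + A| = 16.
Step 2: Doubling constant K = |A + A|/|A| = 16/6 = 16/6 ≈ 2.6667.
Step 3: Plünnecke-Ruzsa gives |3A| ≤ K³·|A| = (2.6667)³ · 6 ≈ 113.7778.
Step 4: Compute 3A = A + A + A directly by enumerating all triples (a,b,c) ∈ A³; |3A| = 26.
Step 5: Check 26 ≤ 113.7778? Yes ✓.

K = 16/6, Plünnecke-Ruzsa bound K³|A| ≈ 113.7778, |3A| = 26, inequality holds.


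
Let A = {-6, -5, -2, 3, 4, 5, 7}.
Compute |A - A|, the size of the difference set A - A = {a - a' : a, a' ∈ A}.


A - A = {a - a' : a, a' ∈ A}; |A| = 7.
Bounds: 2|A|-1 ≤ |A - A| ≤ |A|² - |A| + 1, i.e. 13 ≤ |A - A| ≤ 43.
Note: 0 ∈ A - A always (from a - a). The set is symmetric: if d ∈ A - A then -d ∈ A - A.
Enumerate nonzero differences d = a - a' with a > a' (then include -d):
Positive differences: {1, 2, 3, 4, 5, 6, 7, 8, 9, 10, 11, 12, 13}
Full difference set: {0} ∪ (positive diffs) ∪ (negative diffs).
|A - A| = 1 + 2·13 = 27 (matches direct enumeration: 27).

|A - A| = 27


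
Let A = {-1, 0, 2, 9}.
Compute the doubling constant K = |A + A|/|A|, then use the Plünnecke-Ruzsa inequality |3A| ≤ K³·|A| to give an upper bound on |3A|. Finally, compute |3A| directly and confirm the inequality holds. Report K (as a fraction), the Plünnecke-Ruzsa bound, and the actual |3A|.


|A| = 4.
Step 1: Compute A + A by enumerating all 16 pairs.
A + A = {-2, -1, 0, 1, 2, 4, 8, 9, 11, 18}, so |A + A| = 10.
Step 2: Doubling constant K = |A + A|/|A| = 10/4 = 10/4 ≈ 2.5000.
Step 3: Plünnecke-Ruzsa gives |3A| ≤ K³·|A| = (2.5000)³ · 4 ≈ 62.5000.
Step 4: Compute 3A = A + A + A directly by enumerating all triples (a,b,c) ∈ A³; |3A| = 19.
Step 5: Check 19 ≤ 62.5000? Yes ✓.

K = 10/4, Plünnecke-Ruzsa bound K³|A| ≈ 62.5000, |3A| = 19, inequality holds.


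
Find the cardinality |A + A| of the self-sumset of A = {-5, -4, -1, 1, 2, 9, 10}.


A + A = {a + a' : a, a' ∈ A}; |A| = 7.
General bounds: 2|A| - 1 ≤ |A + A| ≤ |A|(|A|+1)/2, i.e. 13 ≤ |A + A| ≤ 28.
Lower bound 2|A|-1 is attained iff A is an arithmetic progression.
Enumerate sums a + a' for a ≤ a' (symmetric, so this suffices):
a = -5: -5+-5=-10, -5+-4=-9, -5+-1=-6, -5+1=-4, -5+2=-3, -5+9=4, -5+10=5
a = -4: -4+-4=-8, -4+-1=-5, -4+1=-3, -4+2=-2, -4+9=5, -4+10=6
a = -1: -1+-1=-2, -1+1=0, -1+2=1, -1+9=8, -1+10=9
a = 1: 1+1=2, 1+2=3, 1+9=10, 1+10=11
a = 2: 2+2=4, 2+9=11, 2+10=12
a = 9: 9+9=18, 9+10=19
a = 10: 10+10=20
Distinct sums: {-10, -9, -8, -6, -5, -4, -3, -2, 0, 1, 2, 3, 4, 5, 6, 8, 9, 10, 11, 12, 18, 19, 20}
|A + A| = 23

|A + A| = 23


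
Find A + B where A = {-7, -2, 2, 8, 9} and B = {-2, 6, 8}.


A + B = {a + b : a ∈ A, b ∈ B}.
Enumerate all |A|·|B| = 5·3 = 15 pairs (a, b) and collect distinct sums.
a = -7: -7+-2=-9, -7+6=-1, -7+8=1
a = -2: -2+-2=-4, -2+6=4, -2+8=6
a = 2: 2+-2=0, 2+6=8, 2+8=10
a = 8: 8+-2=6, 8+6=14, 8+8=16
a = 9: 9+-2=7, 9+6=15, 9+8=17
Collecting distinct sums: A + B = {-9, -4, -1, 0, 1, 4, 6, 7, 8, 10, 14, 15, 16, 17}
|A + B| = 14

A + B = {-9, -4, -1, 0, 1, 4, 6, 7, 8, 10, 14, 15, 16, 17}


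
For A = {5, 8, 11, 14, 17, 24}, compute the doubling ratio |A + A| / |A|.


|A| = 6.
Compute A + A by enumerating all 36 pairs.
A + A = {10, 13, 16, 19, 22, 25, 28, 29, 31, 32, 34, 35, 38, 41, 48}, so |A + A| = 15.
K = |A + A| / |A| = 15/6 = 5/2 ≈ 2.5000.
Reference: AP of size 6 gives K = 11/6 ≈ 1.8333; a fully generic set of size 6 gives K ≈ 3.5000.

|A| = 6, |A + A| = 15, K = 15/6 = 5/2.


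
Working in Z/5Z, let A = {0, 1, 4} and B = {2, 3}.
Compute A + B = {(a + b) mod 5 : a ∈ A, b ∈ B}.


Work in Z/5Z: reduce every sum a + b modulo 5.
Enumerate all 6 pairs:
a = 0: 0+2=2, 0+3=3
a = 1: 1+2=3, 1+3=4
a = 4: 4+2=1, 4+3=2
Distinct residues collected: {1, 2, 3, 4}
|A + B| = 4 (out of 5 total residues).

A + B = {1, 2, 3, 4}


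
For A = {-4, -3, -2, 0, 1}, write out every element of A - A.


A - A = {a - a' : a, a' ∈ A}.
Compute a - a' for each ordered pair (a, a'):
a = -4: -4--4=0, -4--3=-1, -4--2=-2, -4-0=-4, -4-1=-5
a = -3: -3--4=1, -3--3=0, -3--2=-1, -3-0=-3, -3-1=-4
a = -2: -2--4=2, -2--3=1, -2--2=0, -2-0=-2, -2-1=-3
a = 0: 0--4=4, 0--3=3, 0--2=2, 0-0=0, 0-1=-1
a = 1: 1--4=5, 1--3=4, 1--2=3, 1-0=1, 1-1=0
Collecting distinct values (and noting 0 appears from a-a):
A - A = {-5, -4, -3, -2, -1, 0, 1, 2, 3, 4, 5}
|A - A| = 11

A - A = {-5, -4, -3, -2, -1, 0, 1, 2, 3, 4, 5}


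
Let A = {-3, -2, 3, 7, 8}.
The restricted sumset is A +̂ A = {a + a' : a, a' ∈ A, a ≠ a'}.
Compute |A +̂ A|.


Restricted sumset: A +̂ A = {a + a' : a ∈ A, a' ∈ A, a ≠ a'}.
Equivalently, take A + A and drop any sum 2a that is achievable ONLY as a + a for a ∈ A (i.e. sums representable only with equal summands).
Enumerate pairs (a, a') with a < a' (symmetric, so each unordered pair gives one sum; this covers all a ≠ a'):
  -3 + -2 = -5
  -3 + 3 = 0
  -3 + 7 = 4
  -3 + 8 = 5
  -2 + 3 = 1
  -2 + 7 = 5
  -2 + 8 = 6
  3 + 7 = 10
  3 + 8 = 11
  7 + 8 = 15
Collected distinct sums: {-5, 0, 1, 4, 5, 6, 10, 11, 15}
|A +̂ A| = 9
(Reference bound: |A +̂ A| ≥ 2|A| - 3 for |A| ≥ 2, with |A| = 5 giving ≥ 7.)

|A +̂ A| = 9


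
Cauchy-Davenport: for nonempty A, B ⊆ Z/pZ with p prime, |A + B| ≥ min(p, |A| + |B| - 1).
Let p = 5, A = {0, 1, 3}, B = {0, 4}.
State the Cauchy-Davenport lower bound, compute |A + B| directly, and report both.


Cauchy-Davenport: |A + B| ≥ min(p, |A| + |B| - 1) for A, B nonempty in Z/pZ.
|A| = 3, |B| = 2, p = 5.
CD lower bound = min(5, 3 + 2 - 1) = min(5, 4) = 4.
Compute A + B mod 5 directly:
a = 0: 0+0=0, 0+4=4
a = 1: 1+0=1, 1+4=0
a = 3: 3+0=3, 3+4=2
A + B = {0, 1, 2, 3, 4}, so |A + B| = 5.
Verify: 5 ≥ 4? Yes ✓.

CD lower bound = 4, actual |A + B| = 5.


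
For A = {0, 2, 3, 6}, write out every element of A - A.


A - A = {a - a' : a, a' ∈ A}.
Compute a - a' for each ordered pair (a, a'):
a = 0: 0-0=0, 0-2=-2, 0-3=-3, 0-6=-6
a = 2: 2-0=2, 2-2=0, 2-3=-1, 2-6=-4
a = 3: 3-0=3, 3-2=1, 3-3=0, 3-6=-3
a = 6: 6-0=6, 6-2=4, 6-3=3, 6-6=0
Collecting distinct values (and noting 0 appears from a-a):
A - A = {-6, -4, -3, -2, -1, 0, 1, 2, 3, 4, 6}
|A - A| = 11

A - A = {-6, -4, -3, -2, -1, 0, 1, 2, 3, 4, 6}


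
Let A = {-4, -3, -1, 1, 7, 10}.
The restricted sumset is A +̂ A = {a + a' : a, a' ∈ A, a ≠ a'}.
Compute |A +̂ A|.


Restricted sumset: A +̂ A = {a + a' : a ∈ A, a' ∈ A, a ≠ a'}.
Equivalently, take A + A and drop any sum 2a that is achievable ONLY as a + a for a ∈ A (i.e. sums representable only with equal summands).
Enumerate pairs (a, a') with a < a' (symmetric, so each unordered pair gives one sum; this covers all a ≠ a'):
  -4 + -3 = -7
  -4 + -1 = -5
  -4 + 1 = -3
  -4 + 7 = 3
  -4 + 10 = 6
  -3 + -1 = -4
  -3 + 1 = -2
  -3 + 7 = 4
  -3 + 10 = 7
  -1 + 1 = 0
  -1 + 7 = 6
  -1 + 10 = 9
  1 + 7 = 8
  1 + 10 = 11
  7 + 10 = 17
Collected distinct sums: {-7, -5, -4, -3, -2, 0, 3, 4, 6, 7, 8, 9, 11, 17}
|A +̂ A| = 14
(Reference bound: |A +̂ A| ≥ 2|A| - 3 for |A| ≥ 2, with |A| = 6 giving ≥ 9.)

|A +̂ A| = 14


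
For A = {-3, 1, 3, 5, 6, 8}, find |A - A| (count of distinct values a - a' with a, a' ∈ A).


A - A = {a - a' : a, a' ∈ A}; |A| = 6.
Bounds: 2|A|-1 ≤ |A - A| ≤ |A|² - |A| + 1, i.e. 11 ≤ |A - A| ≤ 31.
Note: 0 ∈ A - A always (from a - a). The set is symmetric: if d ∈ A - A then -d ∈ A - A.
Enumerate nonzero differences d = a - a' with a > a' (then include -d):
Positive differences: {1, 2, 3, 4, 5, 6, 7, 8, 9, 11}
Full difference set: {0} ∪ (positive diffs) ∪ (negative diffs).
|A - A| = 1 + 2·10 = 21 (matches direct enumeration: 21).

|A - A| = 21


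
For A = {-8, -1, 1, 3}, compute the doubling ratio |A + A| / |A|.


|A| = 4.
Compute A + A by enumerating all 16 pairs.
A + A = {-16, -9, -7, -5, -2, 0, 2, 4, 6}, so |A + A| = 9.
K = |A + A| / |A| = 9/4 (already in lowest terms) ≈ 2.2500.
Reference: AP of size 4 gives K = 7/4 ≈ 1.7500; a fully generic set of size 4 gives K ≈ 2.5000.

|A| = 4, |A + A| = 9, K = 9/4.


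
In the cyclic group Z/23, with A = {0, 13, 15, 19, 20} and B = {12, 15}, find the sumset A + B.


Work in Z/23Z: reduce every sum a + b modulo 23.
Enumerate all 10 pairs:
a = 0: 0+12=12, 0+15=15
a = 13: 13+12=2, 13+15=5
a = 15: 15+12=4, 15+15=7
a = 19: 19+12=8, 19+15=11
a = 20: 20+12=9, 20+15=12
Distinct residues collected: {2, 4, 5, 7, 8, 9, 11, 12, 15}
|A + B| = 9 (out of 23 total residues).

A + B = {2, 4, 5, 7, 8, 9, 11, 12, 15}


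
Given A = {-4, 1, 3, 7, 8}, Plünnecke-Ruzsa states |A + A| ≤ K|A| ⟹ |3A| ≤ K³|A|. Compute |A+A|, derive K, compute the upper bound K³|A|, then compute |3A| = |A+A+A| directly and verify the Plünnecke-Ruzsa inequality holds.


|A| = 5.
Step 1: Compute A + A by enumerating all 25 pairs.
A + A = {-8, -3, -1, 2, 3, 4, 6, 8, 9, 10, 11, 14, 15, 16}, so |A + A| = 14.
Step 2: Doubling constant K = |A + A|/|A| = 14/5 = 14/5 ≈ 2.8000.
Step 3: Plünnecke-Ruzsa gives |3A| ≤ K³·|A| = (2.8000)³ · 5 ≈ 109.7600.
Step 4: Compute 3A = A + A + A directly by enumerating all triples (a,b,c) ∈ A³; |3A| = 27.
Step 5: Check 27 ≤ 109.7600? Yes ✓.

K = 14/5, Plünnecke-Ruzsa bound K³|A| ≈ 109.7600, |3A| = 27, inequality holds.


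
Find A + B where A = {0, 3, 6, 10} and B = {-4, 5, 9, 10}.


A + B = {a + b : a ∈ A, b ∈ B}.
Enumerate all |A|·|B| = 4·4 = 16 pairs (a, b) and collect distinct sums.
a = 0: 0+-4=-4, 0+5=5, 0+9=9, 0+10=10
a = 3: 3+-4=-1, 3+5=8, 3+9=12, 3+10=13
a = 6: 6+-4=2, 6+5=11, 6+9=15, 6+10=16
a = 10: 10+-4=6, 10+5=15, 10+9=19, 10+10=20
Collecting distinct sums: A + B = {-4, -1, 2, 5, 6, 8, 9, 10, 11, 12, 13, 15, 16, 19, 20}
|A + B| = 15

A + B = {-4, -1, 2, 5, 6, 8, 9, 10, 11, 12, 13, 15, 16, 19, 20}


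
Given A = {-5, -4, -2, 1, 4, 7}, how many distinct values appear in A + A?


A + A = {a + a' : a, a' ∈ A}; |A| = 6.
General bounds: 2|A| - 1 ≤ |A + A| ≤ |A|(|A|+1)/2, i.e. 11 ≤ |A + A| ≤ 21.
Lower bound 2|A|-1 is attained iff A is an arithmetic progression.
Enumerate sums a + a' for a ≤ a' (symmetric, so this suffices):
a = -5: -5+-5=-10, -5+-4=-9, -5+-2=-7, -5+1=-4, -5+4=-1, -5+7=2
a = -4: -4+-4=-8, -4+-2=-6, -4+1=-3, -4+4=0, -4+7=3
a = -2: -2+-2=-4, -2+1=-1, -2+4=2, -2+7=5
a = 1: 1+1=2, 1+4=5, 1+7=8
a = 4: 4+4=8, 4+7=11
a = 7: 7+7=14
Distinct sums: {-10, -9, -8, -7, -6, -4, -3, -1, 0, 2, 3, 5, 8, 11, 14}
|A + A| = 15

|A + A| = 15


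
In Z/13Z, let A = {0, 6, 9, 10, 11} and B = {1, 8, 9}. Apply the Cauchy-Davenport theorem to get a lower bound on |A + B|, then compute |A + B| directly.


Cauchy-Davenport: |A + B| ≥ min(p, |A| + |B| - 1) for A, B nonempty in Z/pZ.
|A| = 5, |B| = 3, p = 13.
CD lower bound = min(13, 5 + 3 - 1) = min(13, 7) = 7.
Compute A + B mod 13 directly:
a = 0: 0+1=1, 0+8=8, 0+9=9
a = 6: 6+1=7, 6+8=1, 6+9=2
a = 9: 9+1=10, 9+8=4, 9+9=5
a = 10: 10+1=11, 10+8=5, 10+9=6
a = 11: 11+1=12, 11+8=6, 11+9=7
A + B = {1, 2, 4, 5, 6, 7, 8, 9, 10, 11, 12}, so |A + B| = 11.
Verify: 11 ≥ 7? Yes ✓.

CD lower bound = 7, actual |A + B| = 11.
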